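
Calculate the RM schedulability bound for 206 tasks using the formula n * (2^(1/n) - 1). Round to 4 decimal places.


Compute 2^(1/206) = 1.0033704594
Subtract 1: 1.0033704594 - 1 = 0.0033704594
Multiply by n: 206 * 0.0033704594 = 0.6943146364
Round to 4 dp: 0.6943

0.6943


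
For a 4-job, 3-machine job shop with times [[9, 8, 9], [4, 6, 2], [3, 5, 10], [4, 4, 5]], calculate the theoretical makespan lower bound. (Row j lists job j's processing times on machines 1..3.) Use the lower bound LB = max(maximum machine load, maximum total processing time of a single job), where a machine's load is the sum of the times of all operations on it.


Machine loads:
  Machine 1: 9 + 4 + 3 + 4 = 20
  Machine 2: 8 + 6 + 5 + 4 = 23
  Machine 3: 9 + 2 + 10 + 5 = 26
Max machine load = 26
Job totals:
  Job 1: 26
  Job 2: 12
  Job 3: 18
  Job 4: 13
Max job total = 26
Lower bound = max(26, 26) = 26

26


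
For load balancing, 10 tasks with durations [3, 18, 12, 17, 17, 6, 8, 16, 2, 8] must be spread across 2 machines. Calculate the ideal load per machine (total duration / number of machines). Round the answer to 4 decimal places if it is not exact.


Total processing time = 3 + 18 + 12 + 17 + 17 + 6 + 8 + 16 + 2 + 8 = 107
Number of machines = 2
Ideal balanced load = 107 / 2 = 53.5

53.5


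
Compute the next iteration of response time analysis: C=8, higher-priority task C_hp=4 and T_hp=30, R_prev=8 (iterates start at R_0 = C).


R_next = C + ceil(R_prev / T_hp) * C_hp
ceil(8 / 30) = ceil(0.2667) = 1
Interference = 1 * 4 = 4
R_next = 8 + 4 = 12

12


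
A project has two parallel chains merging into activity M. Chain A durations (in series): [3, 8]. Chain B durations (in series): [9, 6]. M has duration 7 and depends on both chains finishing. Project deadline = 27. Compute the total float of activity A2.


Forward pass: ES(A2) = sum of predecessors on chain A = 3
EF = ES + duration = 3 + 8 = 11
Backward pass: LF(M) = deadline = 27; LS(M) = 27 - 7 = 20
LF(A2) = LS(M) - sum(successors on chain A) = 20 - 0 = 20
LS = LF - duration = 20 - 8 = 12
Total float = LS - ES = 12 - 3 = 9

9


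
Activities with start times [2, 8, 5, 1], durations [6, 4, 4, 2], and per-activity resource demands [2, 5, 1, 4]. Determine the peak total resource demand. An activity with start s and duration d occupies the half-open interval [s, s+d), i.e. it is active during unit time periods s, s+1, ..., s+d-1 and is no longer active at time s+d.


Each activity i is active on [start_i, start_i + duration_i).
Compute total resource usage per time slot:
  t=0: active resources = [], total = 0
  t=1: active resources = [4], total = 4
  t=2: active resources = [2, 4], total = 6
  t=3: active resources = [2], total = 2
  t=4: active resources = [2], total = 2
  t=5: active resources = [2, 1], total = 3
  t=6: active resources = [2, 1], total = 3
  t=7: active resources = [2, 1], total = 3
  t=8: active resources = [5, 1], total = 6
  t=9: active resources = [5], total = 5
  t=10: active resources = [5], total = 5
  t=11: active resources = [5], total = 5
Peak resource demand = 6

6


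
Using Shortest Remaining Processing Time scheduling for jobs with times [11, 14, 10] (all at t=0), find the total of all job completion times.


Since all jobs arrive at t=0, SRPT equals SPT ordering.
SPT order: [10, 11, 14]
Completion times:
  Job 1: p=10, C=10
  Job 2: p=11, C=21
  Job 3: p=14, C=35
Total completion time = 10 + 21 + 35 = 66

66


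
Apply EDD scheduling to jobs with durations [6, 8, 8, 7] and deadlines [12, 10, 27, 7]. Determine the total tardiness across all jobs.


Sort by due date (EDD order): [(7, 7), (8, 10), (6, 12), (8, 27)]
Compute completion times and tardiness:
  Job 1: p=7, d=7, C=7, tardiness=max(0,7-7)=0
  Job 2: p=8, d=10, C=15, tardiness=max(0,15-10)=5
  Job 3: p=6, d=12, C=21, tardiness=max(0,21-12)=9
  Job 4: p=8, d=27, C=29, tardiness=max(0,29-27)=2
Total tardiness = 16

16


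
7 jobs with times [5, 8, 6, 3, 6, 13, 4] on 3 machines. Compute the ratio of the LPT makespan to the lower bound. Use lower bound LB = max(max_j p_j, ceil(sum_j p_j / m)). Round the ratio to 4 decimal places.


LPT order: [13, 8, 6, 6, 5, 4, 3]
Machine loads after assignment: [16, 13, 16]
LPT makespan = 16
Lower bound = max(max_job, ceil(total/3)) = max(13, 15) = 15
Ratio = 16 / 15 = 1.0667

1.0667


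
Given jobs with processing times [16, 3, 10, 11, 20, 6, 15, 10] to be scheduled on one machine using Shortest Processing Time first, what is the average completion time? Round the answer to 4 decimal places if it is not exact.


Sort jobs by processing time (SPT order): [3, 6, 10, 10, 11, 15, 16, 20]
Compute completion times sequentially:
  Job 1: processing = 3, completes at 3
  Job 2: processing = 6, completes at 9
  Job 3: processing = 10, completes at 19
  Job 4: processing = 10, completes at 29
  Job 5: processing = 11, completes at 40
  Job 6: processing = 15, completes at 55
  Job 7: processing = 16, completes at 71
  Job 8: processing = 20, completes at 91
Sum of completion times = 317
Average completion time = 317/8 = 39.625

39.625


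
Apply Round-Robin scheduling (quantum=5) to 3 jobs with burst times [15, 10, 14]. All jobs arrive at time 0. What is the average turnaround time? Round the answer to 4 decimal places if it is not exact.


Time quantum = 5
Execution trace:
  J1 runs 5 units, time = 5
  J2 runs 5 units, time = 10
  J3 runs 5 units, time = 15
  J1 runs 5 units, time = 20
  J2 runs 5 units, time = 25
  J3 runs 5 units, time = 30
  J1 runs 5 units, time = 35
  J3 runs 4 units, time = 39
Finish times: [35, 25, 39]
Average turnaround = 99/3 = 33.0

33.0


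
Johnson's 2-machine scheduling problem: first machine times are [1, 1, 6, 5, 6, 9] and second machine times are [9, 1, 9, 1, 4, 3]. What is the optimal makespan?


Apply Johnson's rule:
  Group 1 (a <= b): [(1, 1, 9), (2, 1, 1), (3, 6, 9)]
  Group 2 (a > b): [(5, 6, 4), (6, 9, 3), (4, 5, 1)]
Optimal job order: [1, 2, 3, 5, 6, 4]
Schedule:
  Job 1: M1 done at 1, M2 done at 10
  Job 2: M1 done at 2, M2 done at 11
  Job 3: M1 done at 8, M2 done at 20
  Job 5: M1 done at 14, M2 done at 24
  Job 6: M1 done at 23, M2 done at 27
  Job 4: M1 done at 28, M2 done at 29
Makespan = 29

29


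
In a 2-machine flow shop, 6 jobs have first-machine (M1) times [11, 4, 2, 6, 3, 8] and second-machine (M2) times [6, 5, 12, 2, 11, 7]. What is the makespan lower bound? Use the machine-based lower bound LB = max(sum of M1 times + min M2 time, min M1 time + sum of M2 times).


LB1 = sum(M1 times) + min(M2 times) = 34 + 2 = 36
LB2 = min(M1 times) + sum(M2 times) = 2 + 43 = 45
Lower bound = max(LB1, LB2) = max(36, 45) = 45

45


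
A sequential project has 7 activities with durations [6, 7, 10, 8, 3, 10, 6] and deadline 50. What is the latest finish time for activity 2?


LF(activity 2) = deadline - sum of successor durations
Successors: activities 3 through 7 with durations [10, 8, 3, 10, 6]
Sum of successor durations = 37
LF = 50 - 37 = 13

13


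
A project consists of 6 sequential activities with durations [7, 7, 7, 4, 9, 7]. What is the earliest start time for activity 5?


Activity 5 starts after activities 1 through 4 complete.
Predecessor durations: [7, 7, 7, 4]
ES = 7 + 7 + 7 + 4 = 25

25


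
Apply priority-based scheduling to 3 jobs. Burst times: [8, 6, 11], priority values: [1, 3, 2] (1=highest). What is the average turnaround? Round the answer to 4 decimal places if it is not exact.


Sort by priority (ascending = highest first):
Order: [(1, 8), (2, 11), (3, 6)]
Completion times:
  Priority 1, burst=8, C=8
  Priority 2, burst=11, C=19
  Priority 3, burst=6, C=25
Average turnaround = 52/3 = 17.3333

17.3333


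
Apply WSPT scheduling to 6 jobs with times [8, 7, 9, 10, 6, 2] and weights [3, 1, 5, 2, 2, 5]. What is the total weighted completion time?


Compute p/w ratios and sort ascending (WSPT): [(2, 5), (9, 5), (8, 3), (6, 2), (10, 2), (7, 1)]
Compute weighted completion times:
  Job (p=2,w=5): C=2, w*C=5*2=10
  Job (p=9,w=5): C=11, w*C=5*11=55
  Job (p=8,w=3): C=19, w*C=3*19=57
  Job (p=6,w=2): C=25, w*C=2*25=50
  Job (p=10,w=2): C=35, w*C=2*35=70
  Job (p=7,w=1): C=42, w*C=1*42=42
Total weighted completion time = 284

284


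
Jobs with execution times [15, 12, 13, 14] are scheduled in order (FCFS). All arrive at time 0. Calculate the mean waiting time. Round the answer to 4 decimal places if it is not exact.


FCFS order (as given): [15, 12, 13, 14]
Waiting times:
  Job 1: wait = 0
  Job 2: wait = 15
  Job 3: wait = 27
  Job 4: wait = 40
Sum of waiting times = 82
Average waiting time = 82/4 = 20.5

20.5


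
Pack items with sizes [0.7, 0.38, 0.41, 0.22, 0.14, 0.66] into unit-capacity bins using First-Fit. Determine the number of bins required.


Place items sequentially using First-Fit:
  Item 0.7 -> new Bin 1
  Item 0.38 -> new Bin 2
  Item 0.41 -> Bin 2 (now 0.79)
  Item 0.22 -> Bin 1 (now 0.92)
  Item 0.14 -> Bin 2 (now 0.93)
  Item 0.66 -> new Bin 3
Total bins used = 3

3


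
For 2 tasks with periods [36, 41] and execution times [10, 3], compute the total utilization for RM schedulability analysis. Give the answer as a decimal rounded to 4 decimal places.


Compute individual utilizations (exact fractions):
  Task 1: C/T = 10/36 = 5/18 (approx. 0.2778)
  Task 2: C/T = 3/41 (approx. 0.0732)
Total utilization U = 5/18 + 3/41 = 259/738
Rounded to 4 decimal places: U = 0.3509
RM (Liu & Layland) bound for 2 tasks = 0.828427; compare with U = 259/738 (approx. 0.350949)
U <= bound, so schedulable by RM sufficient condition.

0.3509


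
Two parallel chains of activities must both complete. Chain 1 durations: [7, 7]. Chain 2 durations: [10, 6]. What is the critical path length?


Path A total = 7 + 7 = 14
Path B total = 10 + 6 = 16
Critical path = longest path = max(14, 16) = 16

16


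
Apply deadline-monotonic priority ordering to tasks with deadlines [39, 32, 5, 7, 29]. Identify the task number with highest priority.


Sort tasks by relative deadline (ascending):
  Task 3: deadline = 5
  Task 4: deadline = 7
  Task 5: deadline = 29
  Task 2: deadline = 32
  Task 1: deadline = 39
Priority order (highest first): [3, 4, 5, 2, 1]
Highest priority task = 3

3


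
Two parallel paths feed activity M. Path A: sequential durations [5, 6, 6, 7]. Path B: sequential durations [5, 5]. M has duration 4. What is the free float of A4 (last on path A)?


ES(A4) = sum of predecessors on chain A = 17
EF(A4) = ES + duration = 17 + 7 = 24
Successor of A4 is M. ES(M) = max(sum(A), sum(B)) = max(24, 10) = 24
Free float = ES(successor) - EF(current) = 24 - 24 = 0

0


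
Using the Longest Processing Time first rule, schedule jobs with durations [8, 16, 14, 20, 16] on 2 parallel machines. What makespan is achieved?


Sort jobs in decreasing order (LPT): [20, 16, 16, 14, 8]
Assign each job to the least loaded machine:
  Machine 1: jobs [20, 14], load = 34
  Machine 2: jobs [16, 16, 8], load = 40
Makespan = max load = 40

40


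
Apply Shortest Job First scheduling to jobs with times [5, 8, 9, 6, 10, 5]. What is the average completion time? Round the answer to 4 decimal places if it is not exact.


SJF order (ascending): [5, 5, 6, 8, 9, 10]
Completion times:
  Job 1: burst=5, C=5
  Job 2: burst=5, C=10
  Job 3: burst=6, C=16
  Job 4: burst=8, C=24
  Job 5: burst=9, C=33
  Job 6: burst=10, C=43
Average completion = 131/6 = 21.8333

21.8333


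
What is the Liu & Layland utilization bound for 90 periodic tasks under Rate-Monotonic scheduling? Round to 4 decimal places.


Compute 2^(1/90) = 1.0077313692
Subtract 1: 1.0077313692 - 1 = 0.0077313692
Multiply by n: 90 * 0.0077313692 = 0.6958232280
Round to 4 dp: 0.6958

0.6958


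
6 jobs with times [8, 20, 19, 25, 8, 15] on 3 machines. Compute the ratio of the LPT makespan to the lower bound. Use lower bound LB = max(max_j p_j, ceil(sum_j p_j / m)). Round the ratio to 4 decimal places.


LPT order: [25, 20, 19, 15, 8, 8]
Machine loads after assignment: [33, 28, 34]
LPT makespan = 34
Lower bound = max(max_job, ceil(total/3)) = max(25, 32) = 32
Ratio = 34 / 32 = 1.0625

1.0625


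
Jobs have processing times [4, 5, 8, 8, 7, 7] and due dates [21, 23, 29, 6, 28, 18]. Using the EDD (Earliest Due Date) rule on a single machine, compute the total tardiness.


Sort by due date (EDD order): [(8, 6), (7, 18), (4, 21), (5, 23), (7, 28), (8, 29)]
Compute completion times and tardiness:
  Job 1: p=8, d=6, C=8, tardiness=max(0,8-6)=2
  Job 2: p=7, d=18, C=15, tardiness=max(0,15-18)=0
  Job 3: p=4, d=21, C=19, tardiness=max(0,19-21)=0
  Job 4: p=5, d=23, C=24, tardiness=max(0,24-23)=1
  Job 5: p=7, d=28, C=31, tardiness=max(0,31-28)=3
  Job 6: p=8, d=29, C=39, tardiness=max(0,39-29)=10
Total tardiness = 16

16


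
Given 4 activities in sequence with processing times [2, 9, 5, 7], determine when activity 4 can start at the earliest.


Activity 4 starts after activities 1 through 3 complete.
Predecessor durations: [2, 9, 5]
ES = 2 + 9 + 5 = 16

16


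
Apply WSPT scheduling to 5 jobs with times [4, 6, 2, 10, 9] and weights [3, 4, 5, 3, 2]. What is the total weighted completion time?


Compute p/w ratios and sort ascending (WSPT): [(2, 5), (4, 3), (6, 4), (10, 3), (9, 2)]
Compute weighted completion times:
  Job (p=2,w=5): C=2, w*C=5*2=10
  Job (p=4,w=3): C=6, w*C=3*6=18
  Job (p=6,w=4): C=12, w*C=4*12=48
  Job (p=10,w=3): C=22, w*C=3*22=66
  Job (p=9,w=2): C=31, w*C=2*31=62
Total weighted completion time = 204

204


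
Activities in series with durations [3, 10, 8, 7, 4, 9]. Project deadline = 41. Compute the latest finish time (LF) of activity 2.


LF(activity 2) = deadline - sum of successor durations
Successors: activities 3 through 6 with durations [8, 7, 4, 9]
Sum of successor durations = 28
LF = 41 - 28 = 13

13


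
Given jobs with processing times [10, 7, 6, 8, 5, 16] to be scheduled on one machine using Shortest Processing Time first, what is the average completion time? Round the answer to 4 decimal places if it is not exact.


Sort jobs by processing time (SPT order): [5, 6, 7, 8, 10, 16]
Compute completion times sequentially:
  Job 1: processing = 5, completes at 5
  Job 2: processing = 6, completes at 11
  Job 3: processing = 7, completes at 18
  Job 4: processing = 8, completes at 26
  Job 5: processing = 10, completes at 36
  Job 6: processing = 16, completes at 52
Sum of completion times = 148
Average completion time = 148/6 = 24.6667

24.6667


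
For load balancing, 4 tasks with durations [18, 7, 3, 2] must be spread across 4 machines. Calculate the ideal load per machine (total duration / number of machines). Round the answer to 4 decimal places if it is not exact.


Total processing time = 18 + 7 + 3 + 2 = 30
Number of machines = 4
Ideal balanced load = 30 / 4 = 7.5

7.5


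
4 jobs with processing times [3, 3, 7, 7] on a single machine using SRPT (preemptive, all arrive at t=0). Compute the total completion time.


Since all jobs arrive at t=0, SRPT equals SPT ordering.
SPT order: [3, 3, 7, 7]
Completion times:
  Job 1: p=3, C=3
  Job 2: p=3, C=6
  Job 3: p=7, C=13
  Job 4: p=7, C=20
Total completion time = 3 + 6 + 13 + 20 = 42

42


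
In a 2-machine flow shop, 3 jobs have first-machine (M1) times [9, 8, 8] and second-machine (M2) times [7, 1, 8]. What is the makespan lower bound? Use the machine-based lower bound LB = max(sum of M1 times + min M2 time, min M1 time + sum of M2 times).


LB1 = sum(M1 times) + min(M2 times) = 25 + 1 = 26
LB2 = min(M1 times) + sum(M2 times) = 8 + 16 = 24
Lower bound = max(LB1, LB2) = max(26, 24) = 26

26


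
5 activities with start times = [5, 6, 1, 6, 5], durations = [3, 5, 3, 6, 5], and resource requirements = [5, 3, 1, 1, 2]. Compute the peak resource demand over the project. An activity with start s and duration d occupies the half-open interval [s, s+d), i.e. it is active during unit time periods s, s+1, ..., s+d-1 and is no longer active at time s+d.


Each activity i is active on [start_i, start_i + duration_i).
Compute total resource usage per time slot:
  t=0: active resources = [], total = 0
  t=1: active resources = [1], total = 1
  t=2: active resources = [1], total = 1
  t=3: active resources = [1], total = 1
  t=4: active resources = [], total = 0
  t=5: active resources = [5, 2], total = 7
  t=6: active resources = [5, 3, 1, 2], total = 11
  t=7: active resources = [5, 3, 1, 2], total = 11
  t=8: active resources = [3, 1, 2], total = 6
  t=9: active resources = [3, 1, 2], total = 6
  t=10: active resources = [3, 1], total = 4
  t=11: active resources = [1], total = 1
Peak resource demand = 11

11


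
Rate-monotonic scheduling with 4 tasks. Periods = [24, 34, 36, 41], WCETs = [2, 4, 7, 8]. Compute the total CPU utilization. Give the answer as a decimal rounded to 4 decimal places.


Compute individual utilizations (exact fractions):
  Task 1: C/T = 2/24 = 1/12 (approx. 0.0833)
  Task 2: C/T = 4/34 = 2/17 (approx. 0.1176)
  Task 3: C/T = 7/36 (approx. 0.1944)
  Task 4: C/T = 8/41 (approx. 0.1951)
Total utilization U = 1/12 + 2/17 + 7/36 + 8/41 = 7409/12546
Rounded to 4 decimal places: U = 0.5905
RM (Liu & Layland) bound for 4 tasks = 0.756828; compare with U = 7409/12546 (approx. 0.590547)
U <= bound, so schedulable by RM sufficient condition.

0.5905


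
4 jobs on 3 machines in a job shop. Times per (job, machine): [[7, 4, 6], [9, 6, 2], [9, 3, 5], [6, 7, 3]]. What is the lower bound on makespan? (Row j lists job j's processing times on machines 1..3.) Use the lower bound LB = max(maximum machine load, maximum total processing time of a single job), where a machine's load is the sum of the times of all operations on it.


Machine loads:
  Machine 1: 7 + 9 + 9 + 6 = 31
  Machine 2: 4 + 6 + 3 + 7 = 20
  Machine 3: 6 + 2 + 5 + 3 = 16
Max machine load = 31
Job totals:
  Job 1: 17
  Job 2: 17
  Job 3: 17
  Job 4: 16
Max job total = 17
Lower bound = max(31, 17) = 31

31


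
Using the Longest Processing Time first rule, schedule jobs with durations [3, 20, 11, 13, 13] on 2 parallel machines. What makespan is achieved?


Sort jobs in decreasing order (LPT): [20, 13, 13, 11, 3]
Assign each job to the least loaded machine:
  Machine 1: jobs [20, 11], load = 31
  Machine 2: jobs [13, 13, 3], load = 29
Makespan = max load = 31

31


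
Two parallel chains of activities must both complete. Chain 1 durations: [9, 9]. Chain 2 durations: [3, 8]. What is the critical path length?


Path A total = 9 + 9 = 18
Path B total = 3 + 8 = 11
Critical path = longest path = max(18, 11) = 18

18


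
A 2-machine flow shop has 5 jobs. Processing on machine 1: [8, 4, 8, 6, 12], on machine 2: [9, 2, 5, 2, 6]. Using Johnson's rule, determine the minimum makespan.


Apply Johnson's rule:
  Group 1 (a <= b): [(1, 8, 9)]
  Group 2 (a > b): [(5, 12, 6), (3, 8, 5), (2, 4, 2), (4, 6, 2)]
Optimal job order: [1, 5, 3, 2, 4]
Schedule:
  Job 1: M1 done at 8, M2 done at 17
  Job 5: M1 done at 20, M2 done at 26
  Job 3: M1 done at 28, M2 done at 33
  Job 2: M1 done at 32, M2 done at 35
  Job 4: M1 done at 38, M2 done at 40
Makespan = 40

40


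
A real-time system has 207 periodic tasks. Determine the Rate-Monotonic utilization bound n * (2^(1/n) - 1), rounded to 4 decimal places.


Compute 2^(1/207) = 1.0033541497
Subtract 1: 1.0033541497 - 1 = 0.0033541497
Multiply by n: 207 * 0.0033541497 = 0.6943089879
Round to 4 dp: 0.6943

0.6943


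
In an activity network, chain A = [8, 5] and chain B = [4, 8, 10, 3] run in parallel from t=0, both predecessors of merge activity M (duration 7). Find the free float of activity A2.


ES(A2) = sum of predecessors on chain A = 8
EF(A2) = ES + duration = 8 + 5 = 13
Successor of A2 is M. ES(M) = max(sum(A), sum(B)) = max(13, 25) = 25
Free float = ES(successor) - EF(current) = 25 - 13 = 12

12


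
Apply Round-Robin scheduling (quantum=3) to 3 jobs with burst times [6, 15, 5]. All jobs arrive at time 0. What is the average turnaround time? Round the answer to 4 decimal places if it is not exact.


Time quantum = 3
Execution trace:
  J1 runs 3 units, time = 3
  J2 runs 3 units, time = 6
  J3 runs 3 units, time = 9
  J1 runs 3 units, time = 12
  J2 runs 3 units, time = 15
  J3 runs 2 units, time = 17
  J2 runs 3 units, time = 20
  J2 runs 3 units, time = 23
  J2 runs 3 units, time = 26
Finish times: [12, 26, 17]
Average turnaround = 55/3 = 18.3333

18.3333


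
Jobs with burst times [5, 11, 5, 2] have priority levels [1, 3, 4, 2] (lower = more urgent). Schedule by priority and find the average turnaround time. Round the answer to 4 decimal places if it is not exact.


Sort by priority (ascending = highest first):
Order: [(1, 5), (2, 2), (3, 11), (4, 5)]
Completion times:
  Priority 1, burst=5, C=5
  Priority 2, burst=2, C=7
  Priority 3, burst=11, C=18
  Priority 4, burst=5, C=23
Average turnaround = 53/4 = 13.25

13.25


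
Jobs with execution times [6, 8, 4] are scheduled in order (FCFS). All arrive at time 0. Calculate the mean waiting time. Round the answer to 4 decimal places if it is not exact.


FCFS order (as given): [6, 8, 4]
Waiting times:
  Job 1: wait = 0
  Job 2: wait = 6
  Job 3: wait = 14
Sum of waiting times = 20
Average waiting time = 20/3 = 6.6667

6.6667


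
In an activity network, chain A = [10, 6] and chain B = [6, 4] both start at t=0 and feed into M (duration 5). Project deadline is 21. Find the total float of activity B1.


Forward pass: ES(B1) = sum of predecessors on chain B = 0
EF = ES + duration = 0 + 6 = 6
Backward pass: LF(M) = deadline = 21; LS(M) = 21 - 5 = 16
LF(B1) = LS(M) - sum(successors on chain B) = 16 - 4 = 12
LS = LF - duration = 12 - 6 = 6
Total float = LS - ES = 6 - 0 = 6

6


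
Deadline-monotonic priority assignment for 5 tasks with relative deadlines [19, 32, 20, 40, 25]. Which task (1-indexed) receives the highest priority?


Sort tasks by relative deadline (ascending):
  Task 1: deadline = 19
  Task 3: deadline = 20
  Task 5: deadline = 25
  Task 2: deadline = 32
  Task 4: deadline = 40
Priority order (highest first): [1, 3, 5, 2, 4]
Highest priority task = 1

1


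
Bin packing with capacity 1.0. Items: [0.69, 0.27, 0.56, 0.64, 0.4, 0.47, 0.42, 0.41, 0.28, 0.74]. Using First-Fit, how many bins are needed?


Place items sequentially using First-Fit:
  Item 0.69 -> new Bin 1
  Item 0.27 -> Bin 1 (now 0.96)
  Item 0.56 -> new Bin 2
  Item 0.64 -> new Bin 3
  Item 0.4 -> Bin 2 (now 0.96)
  Item 0.47 -> new Bin 4
  Item 0.42 -> Bin 4 (now 0.89)
  Item 0.41 -> new Bin 5
  Item 0.28 -> Bin 3 (now 0.92)
  Item 0.74 -> new Bin 6
Total bins used = 6

6


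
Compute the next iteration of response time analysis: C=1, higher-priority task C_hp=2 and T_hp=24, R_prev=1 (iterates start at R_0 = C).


R_next = C + ceil(R_prev / T_hp) * C_hp
ceil(1 / 24) = ceil(0.0417) = 1
Interference = 1 * 2 = 2
R_next = 1 + 2 = 3

3


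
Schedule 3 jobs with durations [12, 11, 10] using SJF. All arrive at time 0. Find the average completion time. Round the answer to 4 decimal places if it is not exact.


SJF order (ascending): [10, 11, 12]
Completion times:
  Job 1: burst=10, C=10
  Job 2: burst=11, C=21
  Job 3: burst=12, C=33
Average completion = 64/3 = 21.3333

21.3333


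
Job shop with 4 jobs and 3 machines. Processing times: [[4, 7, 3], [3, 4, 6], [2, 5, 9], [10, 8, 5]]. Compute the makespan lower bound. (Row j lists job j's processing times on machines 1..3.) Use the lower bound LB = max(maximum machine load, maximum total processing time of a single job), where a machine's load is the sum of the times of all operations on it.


Machine loads:
  Machine 1: 4 + 3 + 2 + 10 = 19
  Machine 2: 7 + 4 + 5 + 8 = 24
  Machine 3: 3 + 6 + 9 + 5 = 23
Max machine load = 24
Job totals:
  Job 1: 14
  Job 2: 13
  Job 3: 16
  Job 4: 23
Max job total = 23
Lower bound = max(24, 23) = 24

24


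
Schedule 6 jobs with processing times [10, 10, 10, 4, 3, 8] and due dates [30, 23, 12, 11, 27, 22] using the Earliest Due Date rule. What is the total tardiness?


Sort by due date (EDD order): [(4, 11), (10, 12), (8, 22), (10, 23), (3, 27), (10, 30)]
Compute completion times and tardiness:
  Job 1: p=4, d=11, C=4, tardiness=max(0,4-11)=0
  Job 2: p=10, d=12, C=14, tardiness=max(0,14-12)=2
  Job 3: p=8, d=22, C=22, tardiness=max(0,22-22)=0
  Job 4: p=10, d=23, C=32, tardiness=max(0,32-23)=9
  Job 5: p=3, d=27, C=35, tardiness=max(0,35-27)=8
  Job 6: p=10, d=30, C=45, tardiness=max(0,45-30)=15
Total tardiness = 34

34


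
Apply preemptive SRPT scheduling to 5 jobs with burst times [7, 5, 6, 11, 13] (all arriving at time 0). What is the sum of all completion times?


Since all jobs arrive at t=0, SRPT equals SPT ordering.
SPT order: [5, 6, 7, 11, 13]
Completion times:
  Job 1: p=5, C=5
  Job 2: p=6, C=11
  Job 3: p=7, C=18
  Job 4: p=11, C=29
  Job 5: p=13, C=42
Total completion time = 5 + 11 + 18 + 29 + 42 = 105

105


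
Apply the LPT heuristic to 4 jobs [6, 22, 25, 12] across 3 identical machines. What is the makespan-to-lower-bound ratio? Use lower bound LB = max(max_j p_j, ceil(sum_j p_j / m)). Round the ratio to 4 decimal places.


LPT order: [25, 22, 12, 6]
Machine loads after assignment: [25, 22, 18]
LPT makespan = 25
Lower bound = max(max_job, ceil(total/3)) = max(25, 22) = 25
Ratio = 25 / 25 = 1.0

1.0


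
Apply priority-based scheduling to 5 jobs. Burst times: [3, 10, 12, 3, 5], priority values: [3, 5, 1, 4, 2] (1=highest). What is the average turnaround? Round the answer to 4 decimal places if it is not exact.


Sort by priority (ascending = highest first):
Order: [(1, 12), (2, 5), (3, 3), (4, 3), (5, 10)]
Completion times:
  Priority 1, burst=12, C=12
  Priority 2, burst=5, C=17
  Priority 3, burst=3, C=20
  Priority 4, burst=3, C=23
  Priority 5, burst=10, C=33
Average turnaround = 105/5 = 21.0

21.0


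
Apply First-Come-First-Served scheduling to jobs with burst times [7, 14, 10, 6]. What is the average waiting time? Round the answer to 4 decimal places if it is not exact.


FCFS order (as given): [7, 14, 10, 6]
Waiting times:
  Job 1: wait = 0
  Job 2: wait = 7
  Job 3: wait = 21
  Job 4: wait = 31
Sum of waiting times = 59
Average waiting time = 59/4 = 14.75

14.75


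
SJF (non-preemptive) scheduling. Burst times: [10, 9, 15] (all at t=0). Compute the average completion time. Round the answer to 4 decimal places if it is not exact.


SJF order (ascending): [9, 10, 15]
Completion times:
  Job 1: burst=9, C=9
  Job 2: burst=10, C=19
  Job 3: burst=15, C=34
Average completion = 62/3 = 20.6667

20.6667


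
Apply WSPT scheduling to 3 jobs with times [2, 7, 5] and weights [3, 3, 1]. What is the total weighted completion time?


Compute p/w ratios and sort ascending (WSPT): [(2, 3), (7, 3), (5, 1)]
Compute weighted completion times:
  Job (p=2,w=3): C=2, w*C=3*2=6
  Job (p=7,w=3): C=9, w*C=3*9=27
  Job (p=5,w=1): C=14, w*C=1*14=14
Total weighted completion time = 47

47


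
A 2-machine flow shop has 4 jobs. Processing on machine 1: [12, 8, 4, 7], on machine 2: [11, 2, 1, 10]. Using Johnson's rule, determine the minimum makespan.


Apply Johnson's rule:
  Group 1 (a <= b): [(4, 7, 10)]
  Group 2 (a > b): [(1, 12, 11), (2, 8, 2), (3, 4, 1)]
Optimal job order: [4, 1, 2, 3]
Schedule:
  Job 4: M1 done at 7, M2 done at 17
  Job 1: M1 done at 19, M2 done at 30
  Job 2: M1 done at 27, M2 done at 32
  Job 3: M1 done at 31, M2 done at 33
Makespan = 33

33


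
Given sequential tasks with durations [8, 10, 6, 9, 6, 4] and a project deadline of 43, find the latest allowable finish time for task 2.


LF(activity 2) = deadline - sum of successor durations
Successors: activities 3 through 6 with durations [6, 9, 6, 4]
Sum of successor durations = 25
LF = 43 - 25 = 18

18


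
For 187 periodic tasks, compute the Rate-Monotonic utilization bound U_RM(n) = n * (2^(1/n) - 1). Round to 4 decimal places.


Compute 2^(1/187) = 1.0037135476
Subtract 1: 1.0037135476 - 1 = 0.0037135476
Multiply by n: 187 * 0.0037135476 = 0.6944334012
Round to 4 dp: 0.6944

0.6944


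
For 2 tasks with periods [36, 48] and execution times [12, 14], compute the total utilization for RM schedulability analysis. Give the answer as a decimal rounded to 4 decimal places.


Compute individual utilizations (exact fractions):
  Task 1: C/T = 12/36 = 1/3 (approx. 0.3333)
  Task 2: C/T = 14/48 = 7/24 (approx. 0.2917)
Total utilization U = 1/3 + 7/24 = 5/8
Rounded to 4 decimal places: U = 0.6250
RM (Liu & Layland) bound for 2 tasks = 0.828427; compare with U = 5/8 (approx. 0.625000)
U <= bound, so schedulable by RM sufficient condition.

0.6250


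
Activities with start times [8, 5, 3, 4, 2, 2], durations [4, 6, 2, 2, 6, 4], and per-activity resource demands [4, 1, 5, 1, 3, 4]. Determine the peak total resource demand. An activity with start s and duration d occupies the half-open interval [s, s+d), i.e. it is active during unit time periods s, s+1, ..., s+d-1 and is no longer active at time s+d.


Each activity i is active on [start_i, start_i + duration_i).
Compute total resource usage per time slot:
  t=0: active resources = [], total = 0
  t=1: active resources = [], total = 0
  t=2: active resources = [3, 4], total = 7
  t=3: active resources = [5, 3, 4], total = 12
  t=4: active resources = [5, 1, 3, 4], total = 13
  t=5: active resources = [1, 1, 3, 4], total = 9
  t=6: active resources = [1, 3], total = 4
  t=7: active resources = [1, 3], total = 4
  t=8: active resources = [4, 1], total = 5
  t=9: active resources = [4, 1], total = 5
  t=10: active resources = [4, 1], total = 5
  t=11: active resources = [4], total = 4
Peak resource demand = 13

13


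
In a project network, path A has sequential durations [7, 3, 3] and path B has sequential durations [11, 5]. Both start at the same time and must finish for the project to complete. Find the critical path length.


Path A total = 7 + 3 + 3 = 13
Path B total = 11 + 5 = 16
Critical path = longest path = max(13, 16) = 16

16


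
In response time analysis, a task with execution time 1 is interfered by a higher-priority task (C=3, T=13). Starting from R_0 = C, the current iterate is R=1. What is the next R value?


R_next = C + ceil(R_prev / T_hp) * C_hp
ceil(1 / 13) = ceil(0.0769) = 1
Interference = 1 * 3 = 3
R_next = 1 + 3 = 4

4


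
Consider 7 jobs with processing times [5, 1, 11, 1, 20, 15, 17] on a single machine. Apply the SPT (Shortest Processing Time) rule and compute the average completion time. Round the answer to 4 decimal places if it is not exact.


Sort jobs by processing time (SPT order): [1, 1, 5, 11, 15, 17, 20]
Compute completion times sequentially:
  Job 1: processing = 1, completes at 1
  Job 2: processing = 1, completes at 2
  Job 3: processing = 5, completes at 7
  Job 4: processing = 11, completes at 18
  Job 5: processing = 15, completes at 33
  Job 6: processing = 17, completes at 50
  Job 7: processing = 20, completes at 70
Sum of completion times = 181
Average completion time = 181/7 = 25.8571

25.8571


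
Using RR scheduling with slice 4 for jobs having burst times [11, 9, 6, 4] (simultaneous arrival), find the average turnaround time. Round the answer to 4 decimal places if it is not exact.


Time quantum = 4
Execution trace:
  J1 runs 4 units, time = 4
  J2 runs 4 units, time = 8
  J3 runs 4 units, time = 12
  J4 runs 4 units, time = 16
  J1 runs 4 units, time = 20
  J2 runs 4 units, time = 24
  J3 runs 2 units, time = 26
  J1 runs 3 units, time = 29
  J2 runs 1 units, time = 30
Finish times: [29, 30, 26, 16]
Average turnaround = 101/4 = 25.25

25.25


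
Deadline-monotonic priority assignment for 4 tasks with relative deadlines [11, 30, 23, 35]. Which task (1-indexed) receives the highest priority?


Sort tasks by relative deadline (ascending):
  Task 1: deadline = 11
  Task 3: deadline = 23
  Task 2: deadline = 30
  Task 4: deadline = 35
Priority order (highest first): [1, 3, 2, 4]
Highest priority task = 1

1


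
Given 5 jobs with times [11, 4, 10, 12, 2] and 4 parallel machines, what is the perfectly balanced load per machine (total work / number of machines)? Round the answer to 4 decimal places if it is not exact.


Total processing time = 11 + 4 + 10 + 12 + 2 = 39
Number of machines = 4
Ideal balanced load = 39 / 4 = 9.75

9.75


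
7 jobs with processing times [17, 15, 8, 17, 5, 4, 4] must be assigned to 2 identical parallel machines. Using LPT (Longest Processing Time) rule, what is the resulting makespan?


Sort jobs in decreasing order (LPT): [17, 17, 15, 8, 5, 4, 4]
Assign each job to the least loaded machine:
  Machine 1: jobs [17, 15, 4], load = 36
  Machine 2: jobs [17, 8, 5, 4], load = 34
Makespan = max load = 36

36


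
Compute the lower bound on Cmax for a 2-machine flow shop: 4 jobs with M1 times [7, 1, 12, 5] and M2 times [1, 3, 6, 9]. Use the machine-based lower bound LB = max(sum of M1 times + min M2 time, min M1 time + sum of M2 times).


LB1 = sum(M1 times) + min(M2 times) = 25 + 1 = 26
LB2 = min(M1 times) + sum(M2 times) = 1 + 19 = 20
Lower bound = max(LB1, LB2) = max(26, 20) = 26

26


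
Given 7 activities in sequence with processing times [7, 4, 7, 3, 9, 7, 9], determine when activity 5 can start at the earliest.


Activity 5 starts after activities 1 through 4 complete.
Predecessor durations: [7, 4, 7, 3]
ES = 7 + 4 + 7 + 3 = 21

21


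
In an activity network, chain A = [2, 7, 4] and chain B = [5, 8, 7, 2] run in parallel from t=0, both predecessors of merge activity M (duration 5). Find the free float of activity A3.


ES(A3) = sum of predecessors on chain A = 9
EF(A3) = ES + duration = 9 + 4 = 13
Successor of A3 is M. ES(M) = max(sum(A), sum(B)) = max(13, 22) = 22
Free float = ES(successor) - EF(current) = 22 - 13 = 9

9


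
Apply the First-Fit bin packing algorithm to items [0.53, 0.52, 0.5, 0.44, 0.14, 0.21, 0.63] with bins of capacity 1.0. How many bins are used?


Place items sequentially using First-Fit:
  Item 0.53 -> new Bin 1
  Item 0.52 -> new Bin 2
  Item 0.5 -> new Bin 3
  Item 0.44 -> Bin 1 (now 0.97)
  Item 0.14 -> Bin 2 (now 0.66)
  Item 0.21 -> Bin 2 (now 0.87)
  Item 0.63 -> new Bin 4
Total bins used = 4

4


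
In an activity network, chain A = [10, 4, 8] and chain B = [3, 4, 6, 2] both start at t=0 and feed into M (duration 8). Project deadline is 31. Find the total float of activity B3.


Forward pass: ES(B3) = sum of predecessors on chain B = 7
EF = ES + duration = 7 + 6 = 13
Backward pass: LF(M) = deadline = 31; LS(M) = 31 - 8 = 23
LF(B3) = LS(M) - sum(successors on chain B) = 23 - 2 = 21
LS = LF - duration = 21 - 6 = 15
Total float = LS - ES = 15 - 7 = 8

8


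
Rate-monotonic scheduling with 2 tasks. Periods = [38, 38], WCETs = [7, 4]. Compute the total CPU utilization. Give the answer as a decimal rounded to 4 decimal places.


Compute individual utilizations (exact fractions):
  Task 1: C/T = 7/38 (approx. 0.1842)
  Task 2: C/T = 4/38 = 2/19 (approx. 0.1053)
Total utilization U = 7/38 + 2/19 = 11/38
Rounded to 4 decimal places: U = 0.2895
RM (Liu & Layland) bound for 2 tasks = 0.828427; compare with U = 11/38 (approx. 0.289474)
U <= bound, so schedulable by RM sufficient condition.

0.2895


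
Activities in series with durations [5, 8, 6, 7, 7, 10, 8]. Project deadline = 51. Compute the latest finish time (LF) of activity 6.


LF(activity 6) = deadline - sum of successor durations
Successors: activities 7 through 7 with durations [8]
Sum of successor durations = 8
LF = 51 - 8 = 43

43


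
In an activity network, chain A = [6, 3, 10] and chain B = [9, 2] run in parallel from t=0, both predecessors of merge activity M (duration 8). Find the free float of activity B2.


ES(B2) = sum of predecessors on chain B = 9
EF(B2) = ES + duration = 9 + 2 = 11
Successor of B2 is M. ES(M) = max(sum(A), sum(B)) = max(19, 11) = 19
Free float = ES(successor) - EF(current) = 19 - 11 = 8

8


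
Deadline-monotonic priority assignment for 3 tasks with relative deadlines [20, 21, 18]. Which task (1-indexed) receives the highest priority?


Sort tasks by relative deadline (ascending):
  Task 3: deadline = 18
  Task 1: deadline = 20
  Task 2: deadline = 21
Priority order (highest first): [3, 1, 2]
Highest priority task = 3

3


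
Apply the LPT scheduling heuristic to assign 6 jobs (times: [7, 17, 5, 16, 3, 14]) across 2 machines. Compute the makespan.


Sort jobs in decreasing order (LPT): [17, 16, 14, 7, 5, 3]
Assign each job to the least loaded machine:
  Machine 1: jobs [17, 7, 5, 3], load = 32
  Machine 2: jobs [16, 14], load = 30
Makespan = max load = 32

32


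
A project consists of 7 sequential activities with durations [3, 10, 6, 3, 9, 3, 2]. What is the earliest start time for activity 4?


Activity 4 starts after activities 1 through 3 complete.
Predecessor durations: [3, 10, 6]
ES = 3 + 10 + 6 = 19

19


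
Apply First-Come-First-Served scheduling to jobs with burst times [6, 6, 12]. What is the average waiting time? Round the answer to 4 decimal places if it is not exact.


FCFS order (as given): [6, 6, 12]
Waiting times:
  Job 1: wait = 0
  Job 2: wait = 6
  Job 3: wait = 12
Sum of waiting times = 18
Average waiting time = 18/3 = 6.0

6.0


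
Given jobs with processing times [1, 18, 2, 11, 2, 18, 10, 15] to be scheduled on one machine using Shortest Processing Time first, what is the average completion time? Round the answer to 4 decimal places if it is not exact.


Sort jobs by processing time (SPT order): [1, 2, 2, 10, 11, 15, 18, 18]
Compute completion times sequentially:
  Job 1: processing = 1, completes at 1
  Job 2: processing = 2, completes at 3
  Job 3: processing = 2, completes at 5
  Job 4: processing = 10, completes at 15
  Job 5: processing = 11, completes at 26
  Job 6: processing = 15, completes at 41
  Job 7: processing = 18, completes at 59
  Job 8: processing = 18, completes at 77
Sum of completion times = 227
Average completion time = 227/8 = 28.375

28.375


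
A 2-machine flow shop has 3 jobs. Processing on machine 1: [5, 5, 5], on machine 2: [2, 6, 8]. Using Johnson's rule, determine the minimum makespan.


Apply Johnson's rule:
  Group 1 (a <= b): [(2, 5, 6), (3, 5, 8)]
  Group 2 (a > b): [(1, 5, 2)]
Optimal job order: [2, 3, 1]
Schedule:
  Job 2: M1 done at 5, M2 done at 11
  Job 3: M1 done at 10, M2 done at 19
  Job 1: M1 done at 15, M2 done at 21
Makespan = 21

21


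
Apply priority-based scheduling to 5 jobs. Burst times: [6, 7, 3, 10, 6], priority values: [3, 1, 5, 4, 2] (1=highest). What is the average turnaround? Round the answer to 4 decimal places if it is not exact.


Sort by priority (ascending = highest first):
Order: [(1, 7), (2, 6), (3, 6), (4, 10), (5, 3)]
Completion times:
  Priority 1, burst=7, C=7
  Priority 2, burst=6, C=13
  Priority 3, burst=6, C=19
  Priority 4, burst=10, C=29
  Priority 5, burst=3, C=32
Average turnaround = 100/5 = 20.0

20.0


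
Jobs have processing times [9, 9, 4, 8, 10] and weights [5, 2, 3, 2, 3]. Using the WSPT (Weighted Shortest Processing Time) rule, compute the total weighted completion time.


Compute p/w ratios and sort ascending (WSPT): [(4, 3), (9, 5), (10, 3), (8, 2), (9, 2)]
Compute weighted completion times:
  Job (p=4,w=3): C=4, w*C=3*4=12
  Job (p=9,w=5): C=13, w*C=5*13=65
  Job (p=10,w=3): C=23, w*C=3*23=69
  Job (p=8,w=2): C=31, w*C=2*31=62
  Job (p=9,w=2): C=40, w*C=2*40=80
Total weighted completion time = 288

288


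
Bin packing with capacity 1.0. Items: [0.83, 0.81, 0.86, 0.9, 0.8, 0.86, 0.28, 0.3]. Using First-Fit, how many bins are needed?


Place items sequentially using First-Fit:
  Item 0.83 -> new Bin 1
  Item 0.81 -> new Bin 2
  Item 0.86 -> new Bin 3
  Item 0.9 -> new Bin 4
  Item 0.8 -> new Bin 5
  Item 0.86 -> new Bin 6
  Item 0.28 -> new Bin 7
  Item 0.3 -> Bin 7 (now 0.58)
Total bins used = 7

7


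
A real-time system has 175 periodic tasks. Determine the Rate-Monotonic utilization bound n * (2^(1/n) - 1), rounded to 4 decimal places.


Compute 2^(1/175) = 1.0039686955
Subtract 1: 1.0039686955 - 1 = 0.0039686955
Multiply by n: 175 * 0.0039686955 = 0.6945217125
Round to 4 dp: 0.6945

0.6945


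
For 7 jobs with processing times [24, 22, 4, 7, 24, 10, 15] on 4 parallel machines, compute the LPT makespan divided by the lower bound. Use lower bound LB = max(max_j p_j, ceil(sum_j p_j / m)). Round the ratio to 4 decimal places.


LPT order: [24, 24, 22, 15, 10, 7, 4]
Machine loads after assignment: [28, 24, 29, 25]
LPT makespan = 29
Lower bound = max(max_job, ceil(total/4)) = max(24, 27) = 27
Ratio = 29 / 27 = 1.0741

1.0741
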